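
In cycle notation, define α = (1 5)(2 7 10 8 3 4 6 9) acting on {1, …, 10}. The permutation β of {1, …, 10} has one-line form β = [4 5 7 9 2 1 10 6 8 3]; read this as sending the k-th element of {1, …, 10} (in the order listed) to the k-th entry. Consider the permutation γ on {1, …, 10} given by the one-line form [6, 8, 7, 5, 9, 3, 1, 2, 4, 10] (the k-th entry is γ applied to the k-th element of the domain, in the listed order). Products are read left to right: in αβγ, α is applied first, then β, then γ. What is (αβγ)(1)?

Apply the permutations in order: α(1) = 5, then β(5) = 2, then γ(2) = 8. So (αβγ)(1) = 8.

8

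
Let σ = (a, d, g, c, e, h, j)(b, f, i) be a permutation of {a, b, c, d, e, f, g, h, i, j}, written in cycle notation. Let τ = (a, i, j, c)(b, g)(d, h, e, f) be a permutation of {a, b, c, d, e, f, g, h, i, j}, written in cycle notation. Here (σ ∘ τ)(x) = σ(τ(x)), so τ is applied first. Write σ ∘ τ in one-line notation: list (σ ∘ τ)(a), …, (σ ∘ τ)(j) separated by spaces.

b c d j i g f h a e

For each element, apply τ then σ: a → i → b; b → g → c; c → a → d; d → h → j; e → f → i; f → d → g; g → b → f; h → e → h; i → j → a; j → c → e.
Collecting the images, σ ∘ τ = [b c d j i g f h a e].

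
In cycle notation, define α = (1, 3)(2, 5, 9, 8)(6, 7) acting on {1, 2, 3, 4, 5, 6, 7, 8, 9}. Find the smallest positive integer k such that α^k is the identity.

The cycle type of α is (4, 2, 2, 1).
The order of α is the least common multiple of its cycle lengths: lcm(4, 2, 2) = 4.

4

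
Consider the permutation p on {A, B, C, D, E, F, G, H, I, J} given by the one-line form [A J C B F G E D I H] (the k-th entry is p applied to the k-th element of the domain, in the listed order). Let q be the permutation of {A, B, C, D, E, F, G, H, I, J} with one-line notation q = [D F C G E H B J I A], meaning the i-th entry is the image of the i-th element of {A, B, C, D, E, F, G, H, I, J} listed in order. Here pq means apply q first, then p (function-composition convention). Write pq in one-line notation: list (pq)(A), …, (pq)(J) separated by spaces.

B G C E F D J H I A

(pq)(x) = p(q(x)). Computing each image: p(q(A)) = p(D) = B, p(q(B)) = p(F) = G, p(q(C)) = p(C) = C, p(q(D)) = p(G) = E, p(q(E)) = p(E) = F, p(q(F)) = p(H) = D, p(q(G)) = p(B) = J, p(q(H)) = p(J) = H, p(q(I)) = p(I) = I, p(q(J)) = p(A) = A.
Hence pq = [B G C E F D J H I A].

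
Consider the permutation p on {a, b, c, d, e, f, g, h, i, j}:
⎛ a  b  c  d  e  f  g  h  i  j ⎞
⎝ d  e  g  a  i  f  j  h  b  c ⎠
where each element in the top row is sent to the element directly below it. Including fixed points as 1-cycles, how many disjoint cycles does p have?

The cycle decomposition is (a d)(b e i)(c g j)(f)(h), which has 5 cycles (counting 1-cycles).

5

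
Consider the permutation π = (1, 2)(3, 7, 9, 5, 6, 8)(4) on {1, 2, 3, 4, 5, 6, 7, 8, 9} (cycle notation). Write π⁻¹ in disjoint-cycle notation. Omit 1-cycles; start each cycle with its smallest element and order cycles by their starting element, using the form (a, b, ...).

(1, 2)(3, 8, 6, 5, 9, 7)

Inverting a permutation written in cycle notation just reverses the order within every cycle.
Reversing each cycle of π and rotating so the smallest element leads gives (1, 2)(3, 8, 6, 5, 9, 7).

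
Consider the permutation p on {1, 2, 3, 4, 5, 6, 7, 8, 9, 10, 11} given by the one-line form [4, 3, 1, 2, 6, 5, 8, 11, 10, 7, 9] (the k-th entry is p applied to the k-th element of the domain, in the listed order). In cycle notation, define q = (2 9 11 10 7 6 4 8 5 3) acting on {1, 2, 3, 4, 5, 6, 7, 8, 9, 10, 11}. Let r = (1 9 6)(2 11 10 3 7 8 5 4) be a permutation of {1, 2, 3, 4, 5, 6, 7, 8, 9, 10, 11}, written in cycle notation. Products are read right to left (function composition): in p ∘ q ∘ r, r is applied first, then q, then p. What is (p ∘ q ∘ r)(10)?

(p ∘ q ∘ r)(10) = p(q(r(10))). r(10) = 3, then q(3) = 2, then p(2) = 3, so the result is 3.

3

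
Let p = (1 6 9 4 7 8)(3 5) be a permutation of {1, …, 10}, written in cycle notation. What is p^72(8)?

8

8 lies in the 6-cycle (1 6 9 4 7 8).
On a 6-cycle, p^6 is the identity, so p^72 = p^0 there (72 ≡ 0 mod 6).
So p^72(8) = 8.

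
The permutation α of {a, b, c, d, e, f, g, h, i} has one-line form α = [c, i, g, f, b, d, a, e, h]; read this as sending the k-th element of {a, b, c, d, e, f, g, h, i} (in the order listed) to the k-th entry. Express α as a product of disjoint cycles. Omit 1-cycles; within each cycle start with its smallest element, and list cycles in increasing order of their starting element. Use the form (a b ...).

From a: a → c → g → a, closing the cycle (a c g).
Continuing from each remaining unvisited element yields (a c g)(b i h e)(d f).

(a c g)(b i h e)(d f)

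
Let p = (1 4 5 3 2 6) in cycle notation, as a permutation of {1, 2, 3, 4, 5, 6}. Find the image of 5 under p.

In the cycle (1 4 5 3 2 6), 5 is followed by 3, so p(5) = 3.

3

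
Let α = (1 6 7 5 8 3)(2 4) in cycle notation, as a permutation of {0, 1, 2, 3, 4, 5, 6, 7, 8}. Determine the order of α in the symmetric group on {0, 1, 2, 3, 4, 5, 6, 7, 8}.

The disjoint cycles have lengths 6, 2, 1.
Since disjoint cycles commute, ord(α) = lcm(6, 2) = 6.

6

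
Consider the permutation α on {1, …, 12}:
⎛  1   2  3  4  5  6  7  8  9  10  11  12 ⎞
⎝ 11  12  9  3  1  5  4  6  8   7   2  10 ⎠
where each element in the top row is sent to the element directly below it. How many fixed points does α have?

0

No element satisfies α(x) = x, so there are 0 fixed points.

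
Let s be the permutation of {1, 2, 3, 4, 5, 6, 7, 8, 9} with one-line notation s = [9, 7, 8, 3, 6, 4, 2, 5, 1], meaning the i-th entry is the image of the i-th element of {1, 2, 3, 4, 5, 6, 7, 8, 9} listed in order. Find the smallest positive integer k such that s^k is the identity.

10

Writing s as disjoint cycles, the cycle lengths are 5, 2, 2.
The order of s is the least common multiple of its cycle lengths: lcm(5, 2, 2) = 10.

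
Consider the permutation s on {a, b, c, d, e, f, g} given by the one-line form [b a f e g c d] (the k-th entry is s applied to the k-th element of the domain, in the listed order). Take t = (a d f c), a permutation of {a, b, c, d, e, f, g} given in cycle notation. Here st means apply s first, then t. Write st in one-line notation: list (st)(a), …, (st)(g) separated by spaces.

b d c e g a f

Chase each element through s then t: a → b → b; b → a → d; c → f → c; d → e → e; e → g → g; f → c → a; g → d → f.
Collecting the images, st = [b d c e g a f].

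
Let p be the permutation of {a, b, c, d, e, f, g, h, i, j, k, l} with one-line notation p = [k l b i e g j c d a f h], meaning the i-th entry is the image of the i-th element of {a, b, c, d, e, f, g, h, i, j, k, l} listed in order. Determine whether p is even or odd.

even

In disjoint-cycle form the cycle lengths are 5, 4, 2, 1.
A cycle is odd iff its length is even; p has 2 even-length cycles, so sgn(p) = (−1)^2 and p is even.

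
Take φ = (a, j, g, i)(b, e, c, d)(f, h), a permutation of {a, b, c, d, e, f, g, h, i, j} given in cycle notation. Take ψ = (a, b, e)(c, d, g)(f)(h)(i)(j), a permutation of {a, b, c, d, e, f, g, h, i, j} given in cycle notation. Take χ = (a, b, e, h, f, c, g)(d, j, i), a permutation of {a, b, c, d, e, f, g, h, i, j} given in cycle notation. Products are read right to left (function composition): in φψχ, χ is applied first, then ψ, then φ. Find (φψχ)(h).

h

(φψχ)(h) = φ(ψ(χ(h))). χ(h) = f, then ψ(f) = f, then φ(f) = h, so the result is h.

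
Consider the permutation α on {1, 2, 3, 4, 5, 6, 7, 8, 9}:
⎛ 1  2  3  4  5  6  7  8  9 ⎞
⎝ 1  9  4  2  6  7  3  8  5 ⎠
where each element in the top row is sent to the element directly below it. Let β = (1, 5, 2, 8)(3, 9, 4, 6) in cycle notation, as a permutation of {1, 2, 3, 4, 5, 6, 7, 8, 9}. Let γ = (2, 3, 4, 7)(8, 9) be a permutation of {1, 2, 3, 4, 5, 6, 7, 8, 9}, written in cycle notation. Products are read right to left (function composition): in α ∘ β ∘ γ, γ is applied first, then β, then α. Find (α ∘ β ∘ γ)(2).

Chase 2: γ(2) = 3; β(3) = 9; α(9) = 5. Hence (α ∘ β ∘ γ)(2) = 5.

5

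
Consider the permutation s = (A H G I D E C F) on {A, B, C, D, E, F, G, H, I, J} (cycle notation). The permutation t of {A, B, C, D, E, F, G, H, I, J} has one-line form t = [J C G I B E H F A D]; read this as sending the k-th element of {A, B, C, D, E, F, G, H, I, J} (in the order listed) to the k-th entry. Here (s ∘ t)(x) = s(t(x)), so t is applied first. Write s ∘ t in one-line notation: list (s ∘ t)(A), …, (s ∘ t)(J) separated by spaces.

For each element, apply t then s: A → J → J; B → C → F; C → G → I; D → I → D; E → B → B; F → E → C; G → H → G; H → F → A; I → A → H; J → D → E.
Collecting the images, s ∘ t = [J F I D B C G A H E].

J F I D B C G A H E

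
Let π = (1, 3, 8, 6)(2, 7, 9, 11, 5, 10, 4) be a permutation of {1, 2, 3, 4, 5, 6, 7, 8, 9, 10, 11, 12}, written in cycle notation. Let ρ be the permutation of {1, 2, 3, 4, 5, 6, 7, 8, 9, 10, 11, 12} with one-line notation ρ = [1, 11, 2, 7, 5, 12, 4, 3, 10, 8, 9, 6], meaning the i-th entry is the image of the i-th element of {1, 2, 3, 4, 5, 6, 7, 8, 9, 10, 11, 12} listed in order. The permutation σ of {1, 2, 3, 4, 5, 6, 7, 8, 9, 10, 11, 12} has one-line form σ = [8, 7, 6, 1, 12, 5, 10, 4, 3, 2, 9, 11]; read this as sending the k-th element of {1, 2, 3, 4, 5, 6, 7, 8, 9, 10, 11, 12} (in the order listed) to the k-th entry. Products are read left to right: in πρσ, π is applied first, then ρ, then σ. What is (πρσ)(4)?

(πρσ)(4) = σ(ρ(π(4))). π(4) = 2, then ρ(2) = 11, then σ(11) = 9, so the result is 9.

9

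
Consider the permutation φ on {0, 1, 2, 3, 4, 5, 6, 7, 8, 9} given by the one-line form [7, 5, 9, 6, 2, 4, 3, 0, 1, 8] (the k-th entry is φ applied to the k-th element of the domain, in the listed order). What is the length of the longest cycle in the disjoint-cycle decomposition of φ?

Decomposing into disjoint cycles gives (0, 7)(1, 5, 4, 2, 9, 8)(3, 6); the longest has length 6.

6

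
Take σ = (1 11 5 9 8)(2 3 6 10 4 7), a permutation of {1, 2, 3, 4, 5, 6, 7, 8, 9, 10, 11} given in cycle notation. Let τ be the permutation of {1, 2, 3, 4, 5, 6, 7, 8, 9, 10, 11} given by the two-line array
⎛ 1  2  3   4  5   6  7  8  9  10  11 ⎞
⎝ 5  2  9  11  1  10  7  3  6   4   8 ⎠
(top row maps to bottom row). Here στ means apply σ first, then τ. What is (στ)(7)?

(στ)(7) = τ(σ(7)). σ(7) = 2, then τ(2) = 2. So (στ)(7) = 2.

2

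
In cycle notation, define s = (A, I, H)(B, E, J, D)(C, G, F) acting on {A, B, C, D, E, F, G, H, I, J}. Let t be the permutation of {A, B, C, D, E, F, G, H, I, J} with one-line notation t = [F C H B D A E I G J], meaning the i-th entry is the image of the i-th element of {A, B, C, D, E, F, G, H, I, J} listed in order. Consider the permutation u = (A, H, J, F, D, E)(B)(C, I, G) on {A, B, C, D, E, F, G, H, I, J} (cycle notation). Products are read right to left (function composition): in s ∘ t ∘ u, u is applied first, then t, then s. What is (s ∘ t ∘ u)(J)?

(s ∘ t ∘ u)(J) = s(t(u(J))). u(J) = F, then t(F) = A, then s(A) = I, so the result is I.

I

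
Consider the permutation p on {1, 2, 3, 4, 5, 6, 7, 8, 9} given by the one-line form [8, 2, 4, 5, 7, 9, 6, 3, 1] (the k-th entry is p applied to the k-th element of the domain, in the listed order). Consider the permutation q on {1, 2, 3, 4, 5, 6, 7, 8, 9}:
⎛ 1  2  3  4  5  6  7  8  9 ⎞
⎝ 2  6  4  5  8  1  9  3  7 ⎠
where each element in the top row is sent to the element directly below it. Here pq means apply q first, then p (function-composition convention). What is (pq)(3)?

5

q(3) = 4, then p(4) = 5; composing gives (pq)(3) = 5.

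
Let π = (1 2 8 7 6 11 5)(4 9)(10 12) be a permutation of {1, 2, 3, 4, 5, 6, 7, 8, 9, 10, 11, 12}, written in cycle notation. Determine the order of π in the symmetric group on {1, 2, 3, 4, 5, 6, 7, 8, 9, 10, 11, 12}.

The cycle type of π is (7, 2, 2, 1).
Since disjoint cycles commute, ord(π) = lcm(7, 2, 2) = 14.

14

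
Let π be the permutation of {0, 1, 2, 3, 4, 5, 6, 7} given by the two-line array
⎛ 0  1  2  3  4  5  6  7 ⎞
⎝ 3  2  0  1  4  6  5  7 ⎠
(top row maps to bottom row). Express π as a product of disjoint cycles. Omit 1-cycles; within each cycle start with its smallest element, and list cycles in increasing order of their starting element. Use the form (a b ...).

Start at 0 and follow images: 0 → 3 → 1 → 2 → 0, giving the cycle (0 3 1 2).
Continuing from each remaining unvisited element yields (0 3 1 2)(5 6).

(0 3 1 2)(5 6)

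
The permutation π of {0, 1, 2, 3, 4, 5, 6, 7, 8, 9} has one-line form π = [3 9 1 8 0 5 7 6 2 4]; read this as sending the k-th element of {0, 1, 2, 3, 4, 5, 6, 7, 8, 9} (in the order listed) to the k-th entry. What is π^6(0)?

4

Tracing 0 → 3 → … returns to 0 after 7 steps, so 0 lies in a 7-cycle (0, 3, 8, 2, 1, 9, 4).
Stepping 6 places around the cycle: 0 → 3 → 8 → 2 → 1 → 9 → 4.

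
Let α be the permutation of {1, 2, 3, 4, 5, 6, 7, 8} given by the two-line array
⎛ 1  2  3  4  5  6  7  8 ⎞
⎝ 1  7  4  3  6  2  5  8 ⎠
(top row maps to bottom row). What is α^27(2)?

6

Tracing 2 → 7 → … returns to 2 after 4 steps, so 2 lies in a 4-cycle (2, 7, 5, 6).
Since the cycle has length 4, α^27 acts on it the same as α^3 (27 mod 4 = 3).
Stepping 3 places around the cycle: 2 → 7 → 5 → 6.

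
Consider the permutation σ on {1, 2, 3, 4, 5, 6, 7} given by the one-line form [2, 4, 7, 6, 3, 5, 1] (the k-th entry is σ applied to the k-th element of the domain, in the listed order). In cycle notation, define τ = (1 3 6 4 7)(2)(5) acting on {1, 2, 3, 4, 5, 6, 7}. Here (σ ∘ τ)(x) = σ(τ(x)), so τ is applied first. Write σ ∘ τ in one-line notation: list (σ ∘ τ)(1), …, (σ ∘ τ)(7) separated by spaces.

(σ ∘ τ)(x) = σ(τ(x)). Computing each image: σ(τ(1)) = σ(3) = 7, σ(τ(2)) = σ(2) = 4, σ(τ(3)) = σ(6) = 5, σ(τ(4)) = σ(7) = 1, σ(τ(5)) = σ(5) = 3, σ(τ(6)) = σ(4) = 6, σ(τ(7)) = σ(1) = 2.
Hence σ ∘ τ = [7 4 5 1 3 6 2].

7 4 5 1 3 6 2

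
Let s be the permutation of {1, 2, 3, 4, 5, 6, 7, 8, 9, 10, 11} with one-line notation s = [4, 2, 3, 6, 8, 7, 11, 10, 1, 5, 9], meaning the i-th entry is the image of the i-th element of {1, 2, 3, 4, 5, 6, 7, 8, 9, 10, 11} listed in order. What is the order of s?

6

The disjoint-cycle form of s has cycle lengths 6, 3, 1, 1.
The order of s is the least common multiple of its cycle lengths: lcm(6, 3) = 6.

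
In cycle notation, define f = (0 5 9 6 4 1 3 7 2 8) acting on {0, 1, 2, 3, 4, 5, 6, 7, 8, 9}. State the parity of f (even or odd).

odd

The cycle lengths are 10.
A cycle is odd iff its length is even; f has 1 even-length cycle, so sgn(f) = (−1)^1 and f is odd.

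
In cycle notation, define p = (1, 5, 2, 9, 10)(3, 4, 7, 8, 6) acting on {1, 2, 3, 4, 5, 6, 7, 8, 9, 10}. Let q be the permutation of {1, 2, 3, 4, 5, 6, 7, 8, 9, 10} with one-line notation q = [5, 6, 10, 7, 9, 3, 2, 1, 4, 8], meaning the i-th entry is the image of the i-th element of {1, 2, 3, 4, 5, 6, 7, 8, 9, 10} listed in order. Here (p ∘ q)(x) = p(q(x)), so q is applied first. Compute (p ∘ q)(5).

10

(p ∘ q)(5) = p(q(5)). q(5) = 9, then p(9) = 10. So (p ∘ q)(5) = 10.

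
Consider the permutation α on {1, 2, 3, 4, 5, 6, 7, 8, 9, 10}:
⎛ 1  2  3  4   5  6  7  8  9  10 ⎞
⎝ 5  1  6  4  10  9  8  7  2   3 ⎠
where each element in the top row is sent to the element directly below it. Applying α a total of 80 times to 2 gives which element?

10

Tracing 2 → 1 → … returns to 2 after 7 steps, so 2 lies in a 7-cycle (1 5 10 3 6 9 2).
Since the cycle has length 7, α^80 acts on it the same as α^3 (80 mod 7 = 3).
Advancing 3 steps from 2: 2 → 1 → 5 → 10.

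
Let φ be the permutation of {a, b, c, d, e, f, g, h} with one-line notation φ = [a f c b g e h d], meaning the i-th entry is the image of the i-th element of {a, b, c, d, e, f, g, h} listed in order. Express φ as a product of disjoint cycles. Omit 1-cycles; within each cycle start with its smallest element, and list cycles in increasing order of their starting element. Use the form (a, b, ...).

(b, f, e, g, h, d)

Iterating φ from b gives b → f → e → g → h → d → b; that is the 6-cycle (b, f, e, g, h, d).
Repeating from the next unused element and collecting all non-trivial cycles gives (b, f, e, g, h, d).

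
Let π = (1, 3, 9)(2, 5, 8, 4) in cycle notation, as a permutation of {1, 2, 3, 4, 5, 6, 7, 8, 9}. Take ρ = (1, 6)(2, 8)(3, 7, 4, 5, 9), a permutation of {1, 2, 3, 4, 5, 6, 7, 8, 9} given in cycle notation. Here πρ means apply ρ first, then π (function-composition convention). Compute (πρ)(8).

First apply ρ: ρ(8) = 2, then π(2) = 5. Thus (πρ)(8) = 5.

5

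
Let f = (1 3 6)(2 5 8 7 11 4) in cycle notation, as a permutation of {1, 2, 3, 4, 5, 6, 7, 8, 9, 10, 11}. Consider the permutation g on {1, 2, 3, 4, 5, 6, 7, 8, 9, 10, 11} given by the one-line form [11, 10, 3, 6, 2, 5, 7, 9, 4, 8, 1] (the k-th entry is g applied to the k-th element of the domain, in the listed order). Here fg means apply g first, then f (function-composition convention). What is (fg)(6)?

First apply g: g(6) = 5, then f(5) = 8. Thus (fg)(6) = 8.

8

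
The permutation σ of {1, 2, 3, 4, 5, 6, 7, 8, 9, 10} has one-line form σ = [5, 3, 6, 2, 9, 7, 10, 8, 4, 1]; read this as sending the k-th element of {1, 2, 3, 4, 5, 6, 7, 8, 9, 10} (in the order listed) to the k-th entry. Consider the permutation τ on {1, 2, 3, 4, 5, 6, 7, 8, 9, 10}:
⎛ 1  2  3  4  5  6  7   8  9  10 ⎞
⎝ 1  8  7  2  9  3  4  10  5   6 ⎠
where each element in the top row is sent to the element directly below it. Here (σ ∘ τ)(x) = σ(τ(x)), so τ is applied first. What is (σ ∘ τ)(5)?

τ(5) = 9, then σ(9) = 4; composing gives (σ ∘ τ)(5) = 4.

4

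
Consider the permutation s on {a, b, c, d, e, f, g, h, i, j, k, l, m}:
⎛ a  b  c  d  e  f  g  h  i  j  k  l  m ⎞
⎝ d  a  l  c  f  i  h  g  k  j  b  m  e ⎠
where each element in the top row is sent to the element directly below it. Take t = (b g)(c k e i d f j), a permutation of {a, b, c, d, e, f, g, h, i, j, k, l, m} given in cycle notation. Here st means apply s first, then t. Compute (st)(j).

(st)(j) = t(s(j)). s(j) = j, then t(j) = c. So (st)(j) = c.

c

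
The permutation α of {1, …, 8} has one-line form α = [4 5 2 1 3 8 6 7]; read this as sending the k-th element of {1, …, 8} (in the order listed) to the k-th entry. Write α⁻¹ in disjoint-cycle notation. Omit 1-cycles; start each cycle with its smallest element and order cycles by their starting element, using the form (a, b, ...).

The cycle decomposition of α is (1, 4)(2, 5, 3)(6, 8, 7).
The inverse reverses every cycle; in canonical form, α⁻¹ = (1, 4)(2, 3, 5)(6, 7, 8).

(1, 4)(2, 3, 5)(6, 7, 8)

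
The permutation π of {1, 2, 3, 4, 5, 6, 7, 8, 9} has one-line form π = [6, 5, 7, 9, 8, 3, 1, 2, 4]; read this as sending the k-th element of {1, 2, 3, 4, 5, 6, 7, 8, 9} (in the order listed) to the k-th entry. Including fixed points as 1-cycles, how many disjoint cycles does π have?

The cycle decomposition is (1, 6, 3, 7)(2, 5, 8)(4, 9), which has 3 cycles (counting 1-cycles).

3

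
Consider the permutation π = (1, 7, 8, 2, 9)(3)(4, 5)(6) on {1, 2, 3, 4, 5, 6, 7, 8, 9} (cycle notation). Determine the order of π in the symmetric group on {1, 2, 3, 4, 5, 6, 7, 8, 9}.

10

The disjoint cycles have lengths 5, 2, 1, 1.
The order is lcm(5, 2) = 10.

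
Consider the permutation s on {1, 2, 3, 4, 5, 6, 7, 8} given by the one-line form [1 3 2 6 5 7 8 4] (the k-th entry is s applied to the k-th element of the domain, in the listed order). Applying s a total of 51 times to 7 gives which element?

Tracing 7 → 8 → … returns to 7 after 4 steps, so 7 lies in a 4-cycle (4 6 7 8).
On a 4-cycle, s^4 is the identity, so s^51 = s^3 there (51 ≡ 3 mod 4).
Stepping 3 places around the cycle: 7 → 8 → 4 → 6.

6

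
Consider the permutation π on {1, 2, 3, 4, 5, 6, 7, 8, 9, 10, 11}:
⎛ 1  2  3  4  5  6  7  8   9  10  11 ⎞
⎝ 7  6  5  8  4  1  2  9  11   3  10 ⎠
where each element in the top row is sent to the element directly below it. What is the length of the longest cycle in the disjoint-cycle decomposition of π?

Decomposing into disjoint cycles gives (1 7 2 6)(3 5 4 8 9 11 10); the longest has length 7.

7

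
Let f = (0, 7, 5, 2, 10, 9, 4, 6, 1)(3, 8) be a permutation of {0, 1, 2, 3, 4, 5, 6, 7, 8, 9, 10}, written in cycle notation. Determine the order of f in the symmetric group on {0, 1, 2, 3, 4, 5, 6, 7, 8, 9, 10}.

18

The cycle type of f is (9, 2).
The order is lcm(9, 2) = 18.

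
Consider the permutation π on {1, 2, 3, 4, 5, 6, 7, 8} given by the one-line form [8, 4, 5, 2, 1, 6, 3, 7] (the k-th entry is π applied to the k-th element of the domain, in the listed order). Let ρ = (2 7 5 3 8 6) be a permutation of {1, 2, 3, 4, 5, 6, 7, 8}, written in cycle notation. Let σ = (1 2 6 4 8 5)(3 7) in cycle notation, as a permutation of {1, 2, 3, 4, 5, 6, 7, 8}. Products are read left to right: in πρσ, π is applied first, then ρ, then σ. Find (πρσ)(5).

Chase 5: π(5) = 1; ρ(1) = 1; σ(1) = 2. Hence (πρσ)(5) = 2.

2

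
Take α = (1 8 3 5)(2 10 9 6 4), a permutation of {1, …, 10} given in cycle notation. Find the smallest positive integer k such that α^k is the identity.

The disjoint cycles have lengths 5, 4, 1.
The order is lcm(5, 4) = 20.

20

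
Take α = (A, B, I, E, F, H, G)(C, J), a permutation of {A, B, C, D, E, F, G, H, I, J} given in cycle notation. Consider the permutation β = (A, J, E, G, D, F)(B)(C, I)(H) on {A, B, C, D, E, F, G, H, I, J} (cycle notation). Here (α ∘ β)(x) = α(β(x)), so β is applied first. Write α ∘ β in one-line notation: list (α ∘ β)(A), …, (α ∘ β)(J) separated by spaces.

C I E H A B D G J F

Chase each element through β then α: A → J → C; B → B → I; C → I → E; D → F → H; E → G → A; F → A → B; G → D → D; H → H → G; I → C → J; J → E → F.
Collecting the images, α ∘ β = [C I E H A B D G J F].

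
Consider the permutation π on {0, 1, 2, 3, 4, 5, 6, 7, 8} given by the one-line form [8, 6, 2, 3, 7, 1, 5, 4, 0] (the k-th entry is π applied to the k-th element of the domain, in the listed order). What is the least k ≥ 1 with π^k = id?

6

The disjoint-cycle form of π has cycle lengths 3, 2, 2, 1, 1.
The order is lcm(3, 2, 2) = 6.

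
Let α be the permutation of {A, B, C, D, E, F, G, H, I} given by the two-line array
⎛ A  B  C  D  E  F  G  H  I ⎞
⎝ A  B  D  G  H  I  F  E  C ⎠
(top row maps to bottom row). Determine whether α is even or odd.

In disjoint-cycle form the cycle lengths are 5, 2, 1, 1.
A cycle of length ℓ contributes ℓ−1 transpositions, so α is a product of 4 + 1 = 5 transpositions — odd.

odd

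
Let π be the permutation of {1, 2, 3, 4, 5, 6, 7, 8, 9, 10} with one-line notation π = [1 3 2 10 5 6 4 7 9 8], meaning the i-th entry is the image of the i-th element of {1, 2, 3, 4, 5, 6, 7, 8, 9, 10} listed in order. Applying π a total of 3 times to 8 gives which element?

10

Tracing 8 → 7 → … returns to 8 after 4 steps, so 8 lies in a 4-cycle (4, 10, 8, 7).
Advancing 3 steps from 8: 8 → 7 → 4 → 10.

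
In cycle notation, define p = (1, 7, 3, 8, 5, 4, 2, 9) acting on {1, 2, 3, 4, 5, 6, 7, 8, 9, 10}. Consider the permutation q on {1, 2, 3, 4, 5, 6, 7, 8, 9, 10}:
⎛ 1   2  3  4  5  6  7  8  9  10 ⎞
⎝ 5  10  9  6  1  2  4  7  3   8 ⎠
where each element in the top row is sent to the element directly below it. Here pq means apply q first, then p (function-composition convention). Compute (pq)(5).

7

q(5) = 1, then p(1) = 7; composing gives (pq)(5) = 7.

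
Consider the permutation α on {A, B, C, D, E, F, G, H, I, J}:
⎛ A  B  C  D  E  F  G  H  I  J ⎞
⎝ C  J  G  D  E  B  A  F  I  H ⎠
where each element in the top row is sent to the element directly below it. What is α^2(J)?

Tracing J → H → … returns to J after 4 steps, so J lies in a 4-cycle (B J H F).
Advancing 2 steps from J: J → H → F.

F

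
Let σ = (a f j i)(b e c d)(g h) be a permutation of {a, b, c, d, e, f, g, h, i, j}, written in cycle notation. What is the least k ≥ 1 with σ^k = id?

The disjoint cycles have lengths 4, 4, 2.
The order of σ is the least common multiple of its cycle lengths: lcm(4, 4, 2) = 4.

4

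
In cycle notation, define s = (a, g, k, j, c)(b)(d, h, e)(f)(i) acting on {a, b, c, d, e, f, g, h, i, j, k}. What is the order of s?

15

The disjoint cycles have lengths 5, 3, 1, 1, 1.
The order is lcm(5, 3) = 15.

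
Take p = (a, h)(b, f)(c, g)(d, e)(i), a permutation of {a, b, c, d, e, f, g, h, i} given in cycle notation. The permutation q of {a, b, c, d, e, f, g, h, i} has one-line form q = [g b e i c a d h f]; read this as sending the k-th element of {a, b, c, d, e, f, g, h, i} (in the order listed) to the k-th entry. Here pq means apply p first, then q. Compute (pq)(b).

(pq)(b) = q(p(b)). p(b) = f, then q(f) = a. So (pq)(b) = a.

a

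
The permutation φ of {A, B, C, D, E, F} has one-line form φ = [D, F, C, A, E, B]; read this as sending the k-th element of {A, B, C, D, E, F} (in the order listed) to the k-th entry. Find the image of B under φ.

F

B is element number 2 of the domain, and entry number 2 of the one-line form is F, so φ(B) = F.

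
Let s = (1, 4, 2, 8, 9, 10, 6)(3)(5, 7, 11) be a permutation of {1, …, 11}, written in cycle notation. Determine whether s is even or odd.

even

The cycle lengths are 7, 3, 1.
A cycle of length ℓ contributes ℓ−1 transpositions, so s is a product of 6 + 2 = 8 transpositions — even.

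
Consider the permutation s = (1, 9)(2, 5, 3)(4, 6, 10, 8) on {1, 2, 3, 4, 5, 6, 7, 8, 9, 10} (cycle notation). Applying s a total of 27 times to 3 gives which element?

3 lies in the 3-cycle (2, 5, 3).
Powers repeat with period 3 on this cycle, and 27 mod 3 = 0, so s^27(3) = s^0(3).
So s^27(3) = 3.

3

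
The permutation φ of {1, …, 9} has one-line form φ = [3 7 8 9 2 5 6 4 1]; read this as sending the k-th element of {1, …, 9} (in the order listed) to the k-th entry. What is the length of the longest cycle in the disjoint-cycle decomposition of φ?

5

Decomposing into disjoint cycles gives (1 3 8 4 9)(2 7 6 5); the longest has length 5.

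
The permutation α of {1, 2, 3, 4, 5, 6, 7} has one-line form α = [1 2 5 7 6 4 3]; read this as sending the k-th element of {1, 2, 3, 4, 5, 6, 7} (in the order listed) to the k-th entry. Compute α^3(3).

Tracing 3 → 5 → … returns to 3 after 5 steps, so 3 lies in a 5-cycle (3 5 6 4 7).
Advancing 3 steps from 3: 3 → 5 → 6 → 4.

4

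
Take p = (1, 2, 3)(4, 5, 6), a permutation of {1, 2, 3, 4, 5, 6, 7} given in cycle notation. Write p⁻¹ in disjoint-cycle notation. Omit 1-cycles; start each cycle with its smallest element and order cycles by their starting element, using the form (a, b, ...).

The inverse reverses each cycle.
After reversing and putting each cycle's least element first, p⁻¹ = (1, 3, 2)(4, 6, 5).

(1, 3, 2)(4, 6, 5)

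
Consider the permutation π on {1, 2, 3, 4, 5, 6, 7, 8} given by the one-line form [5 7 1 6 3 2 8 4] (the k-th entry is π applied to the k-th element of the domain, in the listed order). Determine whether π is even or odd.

even

In disjoint-cycle form the cycle lengths are 5, 3.
A cycle of length ℓ contributes ℓ−1 transpositions, so π is a product of 4 + 2 = 6 transpositions — even.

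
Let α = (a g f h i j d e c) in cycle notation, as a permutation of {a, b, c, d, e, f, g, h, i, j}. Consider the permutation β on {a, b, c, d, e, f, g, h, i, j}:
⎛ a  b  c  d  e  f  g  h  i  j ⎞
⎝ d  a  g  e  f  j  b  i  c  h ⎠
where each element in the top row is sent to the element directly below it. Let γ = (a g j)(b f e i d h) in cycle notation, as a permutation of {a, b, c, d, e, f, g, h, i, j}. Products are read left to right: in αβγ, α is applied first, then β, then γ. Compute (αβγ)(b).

Chase b: α(b) = b; β(b) = a; γ(a) = g. Hence (αβγ)(b) = g.

g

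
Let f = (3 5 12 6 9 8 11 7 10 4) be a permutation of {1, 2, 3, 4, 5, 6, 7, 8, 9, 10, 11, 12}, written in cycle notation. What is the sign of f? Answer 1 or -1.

-1

The cycle lengths are 10, 1, 1.
A cycle of length ℓ contributes ℓ−1 transpositions, so f is a product of 9 transpositions — odd.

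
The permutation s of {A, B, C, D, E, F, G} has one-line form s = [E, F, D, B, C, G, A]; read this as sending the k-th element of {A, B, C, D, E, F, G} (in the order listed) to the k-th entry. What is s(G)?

G is element number 7 of the domain, and entry number 7 of the one-line form is A, so s(G) = A.

A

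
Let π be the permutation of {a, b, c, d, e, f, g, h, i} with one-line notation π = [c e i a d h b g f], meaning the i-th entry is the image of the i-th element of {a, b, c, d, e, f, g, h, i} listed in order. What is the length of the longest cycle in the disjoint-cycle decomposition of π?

Decomposing into disjoint cycles gives (a, c, i, f, h, g, b, e, d); the longest has length 9.

9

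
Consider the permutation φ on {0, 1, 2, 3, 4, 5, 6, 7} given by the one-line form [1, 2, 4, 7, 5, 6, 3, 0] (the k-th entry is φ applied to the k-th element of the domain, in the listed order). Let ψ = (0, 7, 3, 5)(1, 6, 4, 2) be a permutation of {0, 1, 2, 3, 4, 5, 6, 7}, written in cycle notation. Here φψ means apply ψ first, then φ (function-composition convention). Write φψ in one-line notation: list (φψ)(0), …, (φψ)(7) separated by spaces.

(φψ)(x) = φ(ψ(x)). Computing each image: φ(ψ(0)) = φ(7) = 0, φ(ψ(1)) = φ(6) = 3, φ(ψ(2)) = φ(1) = 2, φ(ψ(3)) = φ(5) = 6, φ(ψ(4)) = φ(2) = 4, φ(ψ(5)) = φ(0) = 1, φ(ψ(6)) = φ(4) = 5, φ(ψ(7)) = φ(3) = 7.
Hence φψ = [0 3 2 6 4 1 5 7].

0 3 2 6 4 1 5 7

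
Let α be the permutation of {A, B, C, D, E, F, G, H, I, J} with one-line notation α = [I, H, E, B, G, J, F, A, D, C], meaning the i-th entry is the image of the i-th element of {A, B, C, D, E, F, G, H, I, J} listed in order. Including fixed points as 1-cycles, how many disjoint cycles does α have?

The cycle decomposition is (A, I, D, B, H)(C, E, G, F, J), which has 2 cycles (counting 1-cycles).

2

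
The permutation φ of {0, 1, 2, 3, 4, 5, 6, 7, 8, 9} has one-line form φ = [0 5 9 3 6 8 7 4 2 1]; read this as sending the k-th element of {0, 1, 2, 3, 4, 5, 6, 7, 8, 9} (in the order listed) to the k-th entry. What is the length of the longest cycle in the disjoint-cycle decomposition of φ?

Decomposing into disjoint cycles gives (1 5 8 2 9)(4 6 7); the longest has length 5.

5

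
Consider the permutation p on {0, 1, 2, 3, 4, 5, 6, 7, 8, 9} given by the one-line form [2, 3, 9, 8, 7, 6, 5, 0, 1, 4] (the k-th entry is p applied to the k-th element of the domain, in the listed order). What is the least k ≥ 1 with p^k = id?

30

Writing p as disjoint cycles, the cycle lengths are 5, 3, 2.
The order of p is the least common multiple of its cycle lengths: lcm(5, 3, 2) = 30.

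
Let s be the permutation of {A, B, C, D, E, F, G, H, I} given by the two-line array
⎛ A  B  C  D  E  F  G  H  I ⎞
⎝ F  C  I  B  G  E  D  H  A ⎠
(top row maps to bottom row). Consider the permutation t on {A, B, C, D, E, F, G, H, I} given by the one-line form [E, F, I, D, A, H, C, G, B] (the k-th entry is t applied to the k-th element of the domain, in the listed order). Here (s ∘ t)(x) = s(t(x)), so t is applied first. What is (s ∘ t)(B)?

t(B) = F, then s(F) = E; composing gives (s ∘ t)(B) = E.

E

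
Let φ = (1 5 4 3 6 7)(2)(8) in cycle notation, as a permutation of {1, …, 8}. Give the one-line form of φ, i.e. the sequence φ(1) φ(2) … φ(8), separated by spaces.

5 2 6 3 4 7 1 8

Image by image: 1→5, 2→2, 3→6, 4→3, 5→4, 6→7, 7→1, 8→8.
Listing these in domain order gives 5 2 6 3 4 7 1 8.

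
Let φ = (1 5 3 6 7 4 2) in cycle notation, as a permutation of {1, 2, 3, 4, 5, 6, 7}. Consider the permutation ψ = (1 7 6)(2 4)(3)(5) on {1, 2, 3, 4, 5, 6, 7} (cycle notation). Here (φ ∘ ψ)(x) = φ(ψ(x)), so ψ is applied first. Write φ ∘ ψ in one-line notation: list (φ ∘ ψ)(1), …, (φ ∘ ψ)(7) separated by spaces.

(φ ∘ ψ)(x) = φ(ψ(x)). Computing each image: φ(ψ(1)) = φ(7) = 4, φ(ψ(2)) = φ(4) = 2, φ(ψ(3)) = φ(3) = 6, φ(ψ(4)) = φ(2) = 1, φ(ψ(5)) = φ(5) = 3, φ(ψ(6)) = φ(1) = 5, φ(ψ(7)) = φ(6) = 7.
Hence φ ∘ ψ = [4 2 6 1 3 5 7].

4 2 6 1 3 5 7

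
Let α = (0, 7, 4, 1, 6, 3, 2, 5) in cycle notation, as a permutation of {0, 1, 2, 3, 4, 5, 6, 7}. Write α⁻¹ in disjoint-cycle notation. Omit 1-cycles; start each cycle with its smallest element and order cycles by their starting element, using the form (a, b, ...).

Inverting a permutation written in cycle notation just reverses the order within every cycle.
Reversing each cycle of α and rotating so the smallest element leads gives (0, 5, 2, 3, 6, 1, 4, 7).

(0, 5, 2, 3, 6, 1, 4, 7)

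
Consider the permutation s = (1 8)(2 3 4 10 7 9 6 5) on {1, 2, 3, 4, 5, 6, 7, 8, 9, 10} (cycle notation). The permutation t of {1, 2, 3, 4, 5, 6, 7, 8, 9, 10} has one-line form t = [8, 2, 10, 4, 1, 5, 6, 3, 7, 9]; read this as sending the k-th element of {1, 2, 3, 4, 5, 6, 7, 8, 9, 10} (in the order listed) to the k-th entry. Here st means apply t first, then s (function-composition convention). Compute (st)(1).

1

(st)(1) = s(t(1)). t(1) = 8, then s(8) = 1. So (st)(1) = 1.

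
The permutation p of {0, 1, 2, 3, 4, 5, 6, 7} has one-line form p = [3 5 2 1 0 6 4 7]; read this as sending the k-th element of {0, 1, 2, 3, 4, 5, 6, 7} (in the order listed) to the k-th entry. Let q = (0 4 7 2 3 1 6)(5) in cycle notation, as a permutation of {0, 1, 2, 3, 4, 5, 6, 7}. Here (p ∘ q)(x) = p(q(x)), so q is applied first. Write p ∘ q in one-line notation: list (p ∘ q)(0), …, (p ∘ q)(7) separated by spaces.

0 4 1 5 7 6 3 2

(p ∘ q)(x) = p(q(x)). Computing each image: p(q(0)) = p(4) = 0, p(q(1)) = p(6) = 4, p(q(2)) = p(3) = 1, p(q(3)) = p(1) = 5, p(q(4)) = p(7) = 7, p(q(5)) = p(5) = 6, p(q(6)) = p(0) = 3, p(q(7)) = p(2) = 2.
Hence p ∘ q = [0 4 1 5 7 6 3 2].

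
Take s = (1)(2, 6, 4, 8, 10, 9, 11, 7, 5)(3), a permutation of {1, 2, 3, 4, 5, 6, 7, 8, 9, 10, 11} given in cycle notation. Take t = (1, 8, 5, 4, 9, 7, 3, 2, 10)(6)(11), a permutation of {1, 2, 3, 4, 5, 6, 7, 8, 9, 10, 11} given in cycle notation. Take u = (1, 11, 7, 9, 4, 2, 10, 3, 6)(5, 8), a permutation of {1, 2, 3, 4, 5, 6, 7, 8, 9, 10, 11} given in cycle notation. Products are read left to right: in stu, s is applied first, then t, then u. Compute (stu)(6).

Apply the permutations in order: s(6) = 4, then t(4) = 9, then u(9) = 4. So (stu)(6) = 4.

4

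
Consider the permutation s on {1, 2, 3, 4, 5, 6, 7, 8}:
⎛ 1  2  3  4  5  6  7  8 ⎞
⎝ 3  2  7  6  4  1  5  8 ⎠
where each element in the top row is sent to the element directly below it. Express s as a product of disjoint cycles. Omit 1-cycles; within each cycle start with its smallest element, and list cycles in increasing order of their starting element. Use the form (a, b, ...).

(1, 3, 7, 5, 4, 6)

Iterating s from 1 gives 1 → 3 → 7 → 5 → 4 → 6 → 1; that is the 6-cycle (1, 3, 7, 5, 4, 6).
Continuing from each remaining unvisited element yields (1, 3, 7, 5, 4, 6).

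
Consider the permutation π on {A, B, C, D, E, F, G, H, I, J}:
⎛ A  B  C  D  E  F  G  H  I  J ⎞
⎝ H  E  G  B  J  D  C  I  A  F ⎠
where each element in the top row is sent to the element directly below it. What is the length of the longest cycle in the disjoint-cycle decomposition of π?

5

Decomposing into disjoint cycles gives (A, H, I)(B, E, J, F, D)(C, G); the longest has length 5.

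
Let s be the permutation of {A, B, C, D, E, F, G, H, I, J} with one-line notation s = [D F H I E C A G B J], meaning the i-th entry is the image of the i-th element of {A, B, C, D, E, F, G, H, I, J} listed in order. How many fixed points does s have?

The fixed points (elements with s(x) = x) are {E, J}, so there are 2.

2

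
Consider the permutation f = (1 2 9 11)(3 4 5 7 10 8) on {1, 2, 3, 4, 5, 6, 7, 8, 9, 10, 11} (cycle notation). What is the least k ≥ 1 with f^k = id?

The disjoint cycles have lengths 6, 4, 1.
Since disjoint cycles commute, ord(f) = lcm(6, 4) = 12.

12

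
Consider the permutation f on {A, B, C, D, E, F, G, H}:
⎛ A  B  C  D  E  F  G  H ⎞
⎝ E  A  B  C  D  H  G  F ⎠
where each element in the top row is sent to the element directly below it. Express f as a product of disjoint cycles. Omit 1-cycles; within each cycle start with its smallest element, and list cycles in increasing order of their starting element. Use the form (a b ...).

From A: A → E → D → C → B → A, closing the cycle (A E D C B).
Repeating from the next unused element and collecting all non-trivial cycles gives (A E D C B)(F H).

(A E D C B)(F H)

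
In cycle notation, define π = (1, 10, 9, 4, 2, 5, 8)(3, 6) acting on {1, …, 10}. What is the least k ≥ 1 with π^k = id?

The cycle type of π is (7, 2, 1).
Since disjoint cycles commute, ord(π) = lcm(7, 2) = 14.

14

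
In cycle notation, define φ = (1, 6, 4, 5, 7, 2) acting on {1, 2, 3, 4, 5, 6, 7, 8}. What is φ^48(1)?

1

1 lies in the 6-cycle (1, 6, 4, 5, 7, 2).
Powers repeat with period 6 on this cycle, and 48 mod 6 = 0, so φ^48(1) = φ^0(1).
So φ^48(1) = 1.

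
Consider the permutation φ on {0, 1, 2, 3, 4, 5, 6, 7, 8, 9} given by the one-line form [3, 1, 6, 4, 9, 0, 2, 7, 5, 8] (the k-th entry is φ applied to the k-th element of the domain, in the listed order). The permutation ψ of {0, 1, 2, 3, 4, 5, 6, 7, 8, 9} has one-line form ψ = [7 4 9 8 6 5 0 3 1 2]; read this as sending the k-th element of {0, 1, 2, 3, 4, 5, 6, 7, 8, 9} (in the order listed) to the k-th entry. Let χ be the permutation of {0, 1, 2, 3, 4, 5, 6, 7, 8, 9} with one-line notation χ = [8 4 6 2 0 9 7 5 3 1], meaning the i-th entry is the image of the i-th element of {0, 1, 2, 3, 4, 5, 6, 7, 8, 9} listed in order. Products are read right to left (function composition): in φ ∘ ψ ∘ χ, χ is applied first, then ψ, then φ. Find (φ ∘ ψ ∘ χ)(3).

8

Apply the permutations in order: χ(3) = 2, then ψ(2) = 9, then φ(9) = 8. So (φ ∘ ψ ∘ χ)(3) = 8.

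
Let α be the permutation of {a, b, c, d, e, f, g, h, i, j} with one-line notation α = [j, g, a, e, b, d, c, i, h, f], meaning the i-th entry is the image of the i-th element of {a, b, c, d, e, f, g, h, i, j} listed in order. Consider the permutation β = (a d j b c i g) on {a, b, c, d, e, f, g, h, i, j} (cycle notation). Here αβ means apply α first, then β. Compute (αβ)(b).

First apply α: α(b) = g, then β(g) = a. Thus (αβ)(b) = a.

a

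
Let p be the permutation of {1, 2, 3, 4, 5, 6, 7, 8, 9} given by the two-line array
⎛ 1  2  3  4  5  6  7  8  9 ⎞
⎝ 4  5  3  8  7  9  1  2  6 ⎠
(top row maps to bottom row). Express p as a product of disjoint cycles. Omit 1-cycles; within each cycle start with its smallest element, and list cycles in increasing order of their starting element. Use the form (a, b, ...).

(1, 4, 8, 2, 5, 7)(6, 9)

Iterating p from 1 gives 1 → 4 → 8 → 2 → 5 → 7 → 1; that is the 6-cycle (1, 4, 8, 2, 5, 7).
Repeating from the next unused element and collecting all non-trivial cycles gives (1, 4, 8, 2, 5, 7)(6, 9).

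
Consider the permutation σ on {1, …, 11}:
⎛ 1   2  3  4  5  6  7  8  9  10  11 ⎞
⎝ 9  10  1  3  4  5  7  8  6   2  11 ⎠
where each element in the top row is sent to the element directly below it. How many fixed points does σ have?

The fixed points (elements with σ(x) = x) are {7, 8, 11}, so there are 3.

3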